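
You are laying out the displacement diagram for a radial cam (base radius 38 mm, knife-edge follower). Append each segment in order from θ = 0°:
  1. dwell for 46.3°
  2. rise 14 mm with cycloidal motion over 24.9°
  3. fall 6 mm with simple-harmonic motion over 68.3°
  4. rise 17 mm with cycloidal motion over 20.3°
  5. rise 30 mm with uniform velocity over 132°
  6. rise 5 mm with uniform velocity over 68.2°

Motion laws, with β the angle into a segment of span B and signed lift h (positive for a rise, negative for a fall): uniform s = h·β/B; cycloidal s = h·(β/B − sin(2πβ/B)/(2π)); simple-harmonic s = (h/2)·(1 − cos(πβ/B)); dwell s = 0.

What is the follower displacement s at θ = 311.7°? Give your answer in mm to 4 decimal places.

seg 1 [0°–46.3°] dwell: s stays 0.0000
seg 2 [46.3°–71.2°] cycloidal, h=14: full span → s += 14 → s = 14.0000
seg 3 [71.2°–139.5°] simple-harmonic, h=-6: full span → s += -6 → s = 8.0000
seg 4 [139.5°–159.8°] cycloidal, h=17: full span → s += 17 → s = 25.0000
seg 5 [159.8°–291.8°] uniform, h=30: full span → s += 30 → s = 55.0000
seg 6 [291.8°–360°] uniform, h=5: θ=311.7° here. β=19.9, B=68.2. 5·19.9/68.2 = 1.4589 → s = 56.4589

56.4589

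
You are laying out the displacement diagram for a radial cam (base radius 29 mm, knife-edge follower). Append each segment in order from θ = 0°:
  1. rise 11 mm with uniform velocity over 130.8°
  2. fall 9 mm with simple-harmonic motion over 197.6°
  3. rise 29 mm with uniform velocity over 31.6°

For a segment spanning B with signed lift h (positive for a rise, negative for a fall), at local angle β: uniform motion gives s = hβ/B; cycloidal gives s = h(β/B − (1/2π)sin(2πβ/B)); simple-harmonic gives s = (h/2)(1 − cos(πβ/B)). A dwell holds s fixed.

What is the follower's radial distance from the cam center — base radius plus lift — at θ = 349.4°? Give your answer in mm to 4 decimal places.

seg 1 [0°–130.8°] uniform, h=11: full span → s += 11 → s = 11.0000
seg 2 [130.8°–328.4°] simple-harmonic, h=-9: full span → s += -9 → s = 2.0000
seg 3 [328.4°–360°] uniform, h=29: θ=349.4° here. β=21, B=31.6. 29·21/31.6 = 19.2722 → s = 21.2722
radial distance = base radius + s = 29 + 21.2722 = 50.2722

50.2722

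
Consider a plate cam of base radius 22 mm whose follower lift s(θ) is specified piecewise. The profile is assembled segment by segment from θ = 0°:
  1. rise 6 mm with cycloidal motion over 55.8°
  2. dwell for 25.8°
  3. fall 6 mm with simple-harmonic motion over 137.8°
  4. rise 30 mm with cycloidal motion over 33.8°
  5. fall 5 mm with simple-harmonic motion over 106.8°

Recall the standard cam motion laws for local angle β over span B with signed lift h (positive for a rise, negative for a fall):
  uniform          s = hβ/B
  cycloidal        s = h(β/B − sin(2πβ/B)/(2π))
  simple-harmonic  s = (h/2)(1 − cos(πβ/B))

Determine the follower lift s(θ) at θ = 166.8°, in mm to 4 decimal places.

seg 1 [0°–55.8°] cycloidal, h=6: full span → s += 6 → s = 6.0000
seg 2 [55.8°–81.6°] dwell: s stays 6.0000
seg 3 [81.6°–219.4°] simple-harmonic, h=-6: θ=166.8° here. β=85.2, B=137.8. -6/2·(1 − cos(π·0.6183)) = -4.0894 → s = 1.9106

1.9106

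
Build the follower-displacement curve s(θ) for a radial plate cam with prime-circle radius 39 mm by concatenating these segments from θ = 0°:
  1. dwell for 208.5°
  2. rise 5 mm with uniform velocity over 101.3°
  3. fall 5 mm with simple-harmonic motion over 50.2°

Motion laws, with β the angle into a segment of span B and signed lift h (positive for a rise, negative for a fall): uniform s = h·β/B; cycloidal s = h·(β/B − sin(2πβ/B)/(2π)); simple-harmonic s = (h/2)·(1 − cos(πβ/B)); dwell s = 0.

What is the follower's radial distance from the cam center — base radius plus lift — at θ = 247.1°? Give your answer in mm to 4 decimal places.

seg 1 [0°–208.5°] dwell: s stays 0.0000
seg 2 [208.5°–309.8°] uniform, h=5: θ=247.1° here. β=38.6, B=101.3. 5·38.6/101.3 = 1.9052 → s = 1.9052
radial distance = base radius + s = 39 + 1.9052 = 40.9052

40.9052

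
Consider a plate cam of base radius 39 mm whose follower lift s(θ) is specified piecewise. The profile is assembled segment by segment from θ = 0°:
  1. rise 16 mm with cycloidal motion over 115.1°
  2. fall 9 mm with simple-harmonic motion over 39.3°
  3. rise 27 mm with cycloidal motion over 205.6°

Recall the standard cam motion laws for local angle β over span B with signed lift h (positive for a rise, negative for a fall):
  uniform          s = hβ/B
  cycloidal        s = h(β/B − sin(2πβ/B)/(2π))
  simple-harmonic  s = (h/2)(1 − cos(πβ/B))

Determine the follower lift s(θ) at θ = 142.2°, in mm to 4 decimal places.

seg 1 [0°–115.1°] cycloidal, h=16: full span → s += 16 → s = 16.0000
seg 2 [115.1°–154.4°] simple-harmonic, h=-9: θ=142.2° here. β=27.1, B=39.3. -9/2·(1 − cos(π·0.6896)) = -7.0243 → s = 8.9757

8.9757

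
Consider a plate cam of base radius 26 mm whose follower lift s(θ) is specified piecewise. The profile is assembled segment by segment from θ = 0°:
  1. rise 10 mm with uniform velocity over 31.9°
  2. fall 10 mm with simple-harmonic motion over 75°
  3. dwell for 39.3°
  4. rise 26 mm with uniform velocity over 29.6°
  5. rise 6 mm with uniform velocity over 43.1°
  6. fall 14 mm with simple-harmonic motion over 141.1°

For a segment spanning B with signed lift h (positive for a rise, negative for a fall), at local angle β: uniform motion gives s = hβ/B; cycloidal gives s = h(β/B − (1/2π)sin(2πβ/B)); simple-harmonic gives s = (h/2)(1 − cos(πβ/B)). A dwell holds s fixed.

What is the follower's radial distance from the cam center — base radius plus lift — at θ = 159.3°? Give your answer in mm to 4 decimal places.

seg 1 [0°–31.9°] uniform, h=10: full span → s += 10 → s = 10.0000
seg 2 [31.9°–106.9°] simple-harmonic, h=-10: full span → s += -10 → s = 0.0000
seg 3 [106.9°–146.2°] dwell: s stays 0.0000
seg 4 [146.2°–175.8°] uniform, h=26: θ=159.3° here. β=13.1, B=29.6. 26·13.1/29.6 = 11.5068 → s = 11.5068
radial distance = base radius + s = 26 + 11.5068 = 37.5068

37.5068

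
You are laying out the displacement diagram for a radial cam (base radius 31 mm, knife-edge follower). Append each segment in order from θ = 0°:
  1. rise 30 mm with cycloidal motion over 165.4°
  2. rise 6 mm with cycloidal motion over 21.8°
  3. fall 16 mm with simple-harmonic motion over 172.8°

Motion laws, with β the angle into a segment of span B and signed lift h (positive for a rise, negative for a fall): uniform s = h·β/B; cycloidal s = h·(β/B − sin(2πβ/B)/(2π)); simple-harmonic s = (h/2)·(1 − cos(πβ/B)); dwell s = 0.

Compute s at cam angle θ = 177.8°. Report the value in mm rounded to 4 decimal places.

seg 1 [0°–165.4°] cycloidal, h=30: full span → s += 30 → s = 30.0000
seg 2 [165.4°–187.2°] cycloidal, h=6: θ=177.8° here. β=12.4, B=21.8. 6·(0.5688 − sin(2π·0.5688)/(2π)) = 3.8129 → s = 33.8129

33.8129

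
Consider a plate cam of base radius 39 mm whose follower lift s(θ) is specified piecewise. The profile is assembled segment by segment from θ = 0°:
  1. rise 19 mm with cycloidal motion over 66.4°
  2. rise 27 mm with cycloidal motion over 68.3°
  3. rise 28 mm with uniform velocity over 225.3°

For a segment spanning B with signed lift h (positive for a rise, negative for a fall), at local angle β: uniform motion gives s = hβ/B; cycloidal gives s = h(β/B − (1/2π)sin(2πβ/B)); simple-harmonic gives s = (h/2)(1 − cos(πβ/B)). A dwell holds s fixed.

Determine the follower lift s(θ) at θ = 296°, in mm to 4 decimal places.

seg 1 [0°–66.4°] cycloidal, h=19: full span → s += 19 → s = 19.0000
seg 2 [66.4°–134.7°] cycloidal, h=27: full span → s += 27 → s = 46.0000
seg 3 [134.7°–360°] uniform, h=28: θ=296° here. β=161.3, B=225.3. 28·161.3/225.3 = 20.0462 → s = 66.0462

66.0462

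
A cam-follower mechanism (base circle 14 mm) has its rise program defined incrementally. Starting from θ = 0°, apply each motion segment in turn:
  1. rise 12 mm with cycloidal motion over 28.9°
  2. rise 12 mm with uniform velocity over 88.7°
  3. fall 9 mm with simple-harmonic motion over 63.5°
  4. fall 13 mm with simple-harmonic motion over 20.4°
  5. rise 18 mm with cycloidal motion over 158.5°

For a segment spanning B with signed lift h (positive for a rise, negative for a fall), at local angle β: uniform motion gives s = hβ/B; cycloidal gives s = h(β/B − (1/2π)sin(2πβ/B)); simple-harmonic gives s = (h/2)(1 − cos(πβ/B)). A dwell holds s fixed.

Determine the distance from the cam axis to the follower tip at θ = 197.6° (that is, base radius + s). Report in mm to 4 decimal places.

seg 1 [0°–28.9°] cycloidal, h=12: full span → s += 12 → s = 12.0000
seg 2 [28.9°–117.6°] uniform, h=12: full span → s += 12 → s = 24.0000
seg 3 [117.6°–181.1°] simple-harmonic, h=-9: full span → s += -9 → s = 15.0000
seg 4 [181.1°–201.5°] simple-harmonic, h=-13: θ=197.6° here. β=16.5, B=20.4. -13/2·(1 − cos(π·0.8088)) = -11.8625 → s = 3.1375
radial distance = base radius + s = 14 + 3.1375 = 17.1375

17.1375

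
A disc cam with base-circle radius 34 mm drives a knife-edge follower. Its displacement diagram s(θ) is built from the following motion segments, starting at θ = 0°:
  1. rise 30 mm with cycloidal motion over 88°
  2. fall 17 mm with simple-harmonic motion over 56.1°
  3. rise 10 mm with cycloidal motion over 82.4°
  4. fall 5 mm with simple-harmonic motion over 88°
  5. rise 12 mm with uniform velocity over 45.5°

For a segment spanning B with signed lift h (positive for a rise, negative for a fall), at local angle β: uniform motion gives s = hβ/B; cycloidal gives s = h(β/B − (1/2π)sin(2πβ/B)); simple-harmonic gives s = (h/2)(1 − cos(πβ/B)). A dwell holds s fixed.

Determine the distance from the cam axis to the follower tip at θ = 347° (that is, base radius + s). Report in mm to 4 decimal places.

seg 1 [0°–88°] cycloidal, h=30: full span → s += 30 → s = 30.0000
seg 2 [88°–144.1°] simple-harmonic, h=-17: full span → s += -17 → s = 13.0000
seg 3 [144.1°–226.5°] cycloidal, h=10: full span → s += 10 → s = 23.0000
seg 4 [226.5°–314.5°] simple-harmonic, h=-5: full span → s += -5 → s = 18.0000
seg 5 [314.5°–360°] uniform, h=12: θ=347° here. β=32.5, B=45.5. 12·32.5/45.5 = 8.5714 → s = 26.5714
radial distance = base radius + s = 34 + 26.5714 = 60.5714

60.5714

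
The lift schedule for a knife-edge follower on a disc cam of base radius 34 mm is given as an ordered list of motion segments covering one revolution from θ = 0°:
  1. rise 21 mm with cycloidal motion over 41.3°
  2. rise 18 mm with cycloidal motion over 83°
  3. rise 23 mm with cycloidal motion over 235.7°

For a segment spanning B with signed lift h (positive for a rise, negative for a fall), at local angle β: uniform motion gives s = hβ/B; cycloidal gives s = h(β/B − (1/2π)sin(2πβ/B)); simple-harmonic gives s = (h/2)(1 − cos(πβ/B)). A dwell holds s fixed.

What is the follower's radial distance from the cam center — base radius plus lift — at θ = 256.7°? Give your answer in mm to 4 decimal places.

seg 1 [0°–41.3°] cycloidal, h=21: full span → s += 21 → s = 21.0000
seg 2 [41.3°–124.3°] cycloidal, h=18: full span → s += 18 → s = 39.0000
seg 3 [124.3°–360°] cycloidal, h=23: θ=256.7° here. β=132.4, B=235.7. 23·(0.5617 − sin(2π·0.5617)/(2π)) = 14.3043 → s = 53.3043
radial distance = base radius + s = 34 + 53.3043 = 87.3043

87.3043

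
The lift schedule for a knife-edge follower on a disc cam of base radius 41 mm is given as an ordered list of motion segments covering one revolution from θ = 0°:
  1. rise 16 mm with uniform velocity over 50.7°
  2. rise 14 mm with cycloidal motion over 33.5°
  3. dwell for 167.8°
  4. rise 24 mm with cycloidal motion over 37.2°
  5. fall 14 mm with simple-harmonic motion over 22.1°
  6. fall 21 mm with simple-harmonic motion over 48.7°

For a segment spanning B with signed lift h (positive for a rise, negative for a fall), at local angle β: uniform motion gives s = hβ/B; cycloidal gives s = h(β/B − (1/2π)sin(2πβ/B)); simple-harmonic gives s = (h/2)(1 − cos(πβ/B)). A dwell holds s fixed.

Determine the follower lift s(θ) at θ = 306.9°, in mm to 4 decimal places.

seg 1 [0°–50.7°] uniform, h=16: full span → s += 16 → s = 16.0000
seg 2 [50.7°–84.2°] cycloidal, h=14: full span → s += 14 → s = 30.0000
seg 3 [84.2°–252°] dwell: s stays 30.0000
seg 4 [252°–289.2°] cycloidal, h=24: full span → s += 24 → s = 54.0000
seg 5 [289.2°–311.3°] simple-harmonic, h=-14: θ=306.9° here. β=17.7, B=22.1. -14/2·(1 − cos(π·0.8009)) = -12.6748 → s = 41.3252

41.3252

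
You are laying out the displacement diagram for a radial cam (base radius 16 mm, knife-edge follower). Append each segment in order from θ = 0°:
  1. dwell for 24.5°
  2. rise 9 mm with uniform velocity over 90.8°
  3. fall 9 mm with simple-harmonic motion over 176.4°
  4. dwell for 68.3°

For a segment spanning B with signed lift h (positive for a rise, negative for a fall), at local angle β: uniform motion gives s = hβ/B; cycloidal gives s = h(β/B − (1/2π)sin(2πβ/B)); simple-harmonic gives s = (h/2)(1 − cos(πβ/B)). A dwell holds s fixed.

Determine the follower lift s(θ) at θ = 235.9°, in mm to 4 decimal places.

seg 1 [0°–24.5°] dwell: s stays 0.0000
seg 2 [24.5°–115.3°] uniform, h=9: full span → s += 9 → s = 9.0000
seg 3 [115.3°–291.7°] simple-harmonic, h=-9: θ=235.9° here. β=120.6, B=176.4. -9/2·(1 − cos(π·0.6837)) = -6.9549 → s = 2.0451

2.0451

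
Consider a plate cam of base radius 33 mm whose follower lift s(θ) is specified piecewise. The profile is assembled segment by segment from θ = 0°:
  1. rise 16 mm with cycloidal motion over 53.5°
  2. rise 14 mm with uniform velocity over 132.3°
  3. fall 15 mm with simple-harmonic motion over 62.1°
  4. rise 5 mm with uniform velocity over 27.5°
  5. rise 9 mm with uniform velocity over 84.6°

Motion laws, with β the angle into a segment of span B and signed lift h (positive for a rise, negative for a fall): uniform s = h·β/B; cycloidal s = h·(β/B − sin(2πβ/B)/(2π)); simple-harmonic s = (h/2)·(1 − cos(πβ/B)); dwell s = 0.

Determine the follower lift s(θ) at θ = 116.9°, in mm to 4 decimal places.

seg 1 [0°–53.5°] cycloidal, h=16: full span → s += 16 → s = 16.0000
seg 2 [53.5°–185.8°] uniform, h=14: θ=116.9° here. β=63.4, B=132.3. 14·63.4/132.3 = 6.7090 → s = 22.7090

22.7090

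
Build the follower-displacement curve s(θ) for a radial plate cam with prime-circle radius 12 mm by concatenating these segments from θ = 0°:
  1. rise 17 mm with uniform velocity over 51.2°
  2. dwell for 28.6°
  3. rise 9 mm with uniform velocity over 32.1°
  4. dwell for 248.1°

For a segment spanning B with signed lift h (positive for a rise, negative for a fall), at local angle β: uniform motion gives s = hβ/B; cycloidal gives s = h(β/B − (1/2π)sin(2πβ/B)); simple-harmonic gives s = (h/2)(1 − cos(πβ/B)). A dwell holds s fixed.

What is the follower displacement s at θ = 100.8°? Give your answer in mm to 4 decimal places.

seg 1 [0°–51.2°] uniform, h=17: full span → s += 17 → s = 17.0000
seg 2 [51.2°–79.8°] dwell: s stays 17.0000
seg 3 [79.8°–111.9°] uniform, h=9: θ=100.8° here. β=21, B=32.1. 9·21/32.1 = 5.8879 → s = 22.8879

22.8879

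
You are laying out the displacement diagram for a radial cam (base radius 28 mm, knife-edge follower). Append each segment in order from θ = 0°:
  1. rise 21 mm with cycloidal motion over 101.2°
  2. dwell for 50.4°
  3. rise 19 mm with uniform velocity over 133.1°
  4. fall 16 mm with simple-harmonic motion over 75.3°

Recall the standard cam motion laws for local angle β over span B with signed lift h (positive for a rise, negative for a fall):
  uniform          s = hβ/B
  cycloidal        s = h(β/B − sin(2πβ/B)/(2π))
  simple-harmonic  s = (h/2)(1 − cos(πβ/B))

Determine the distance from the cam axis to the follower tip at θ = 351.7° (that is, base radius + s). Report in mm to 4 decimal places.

seg 1 [0°–101.2°] cycloidal, h=21: full span → s += 21 → s = 21.0000
seg 2 [101.2°–151.6°] dwell: s stays 21.0000
seg 3 [151.6°–284.7°] uniform, h=19: full span → s += 19 → s = 40.0000
seg 4 [284.7°–360°] simple-harmonic, h=-16: θ=351.7° here. β=67, B=75.3. -16/2·(1 − cos(π·0.8898)) = -15.5251 → s = 24.4749
radial distance = base radius + s = 28 + 24.4749 = 52.4749

52.4749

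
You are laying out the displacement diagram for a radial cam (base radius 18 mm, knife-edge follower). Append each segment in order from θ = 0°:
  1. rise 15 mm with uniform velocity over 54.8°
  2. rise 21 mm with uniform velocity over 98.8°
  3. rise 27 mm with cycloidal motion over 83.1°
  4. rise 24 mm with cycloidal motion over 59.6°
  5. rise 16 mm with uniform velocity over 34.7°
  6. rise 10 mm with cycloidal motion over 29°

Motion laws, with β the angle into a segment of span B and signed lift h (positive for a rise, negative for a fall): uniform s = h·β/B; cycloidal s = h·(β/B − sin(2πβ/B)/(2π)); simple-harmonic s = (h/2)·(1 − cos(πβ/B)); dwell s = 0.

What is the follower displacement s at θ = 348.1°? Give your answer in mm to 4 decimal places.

seg 1 [0°–54.8°] uniform, h=15: full span → s += 15 → s = 15.0000
seg 2 [54.8°–153.6°] uniform, h=21: full span → s += 21 → s = 36.0000
seg 3 [153.6°–236.7°] cycloidal, h=27: full span → s += 27 → s = 63.0000
seg 4 [236.7°–296.3°] cycloidal, h=24: full span → s += 24 → s = 87.0000
seg 5 [296.3°–331°] uniform, h=16: full span → s += 16 → s = 103.0000
seg 6 [331°–360°] cycloidal, h=10: θ=348.1° here. β=17.1, B=29. 10·(0.5897 − sin(2π·0.5897)/(2π)) = 6.7464 → s = 109.7464

109.7464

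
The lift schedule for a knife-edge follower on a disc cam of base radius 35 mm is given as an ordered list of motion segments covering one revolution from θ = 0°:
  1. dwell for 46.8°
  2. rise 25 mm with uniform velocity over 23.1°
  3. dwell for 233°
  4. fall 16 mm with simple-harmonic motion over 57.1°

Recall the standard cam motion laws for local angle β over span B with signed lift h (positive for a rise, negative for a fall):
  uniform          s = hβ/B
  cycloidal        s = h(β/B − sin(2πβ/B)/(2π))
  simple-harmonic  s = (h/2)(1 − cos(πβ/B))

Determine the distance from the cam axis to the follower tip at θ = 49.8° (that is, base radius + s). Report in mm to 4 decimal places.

seg 1 [0°–46.8°] dwell: s stays 0.0000
seg 2 [46.8°–69.9°] uniform, h=25: θ=49.8° here. β=3, B=23.1. 25·3/23.1 = 3.2468 → s = 3.2468
radial distance = base radius + s = 35 + 3.2468 = 38.2468

38.2468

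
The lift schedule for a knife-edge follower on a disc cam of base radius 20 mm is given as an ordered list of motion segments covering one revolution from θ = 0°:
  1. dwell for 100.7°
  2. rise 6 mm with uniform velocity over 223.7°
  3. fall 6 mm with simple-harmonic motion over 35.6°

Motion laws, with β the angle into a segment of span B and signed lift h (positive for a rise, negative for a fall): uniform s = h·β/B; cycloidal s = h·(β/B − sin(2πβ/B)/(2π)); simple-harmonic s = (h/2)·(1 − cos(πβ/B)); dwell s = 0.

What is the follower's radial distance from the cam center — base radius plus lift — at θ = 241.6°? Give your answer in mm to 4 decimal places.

seg 1 [0°–100.7°] dwell: s stays 0.0000
seg 2 [100.7°–324.4°] uniform, h=6: θ=241.6° here. β=140.9, B=223.7. 6·140.9/223.7 = 3.7792 → s = 3.7792
radial distance = base radius + s = 20 + 3.7792 = 23.7792

23.7792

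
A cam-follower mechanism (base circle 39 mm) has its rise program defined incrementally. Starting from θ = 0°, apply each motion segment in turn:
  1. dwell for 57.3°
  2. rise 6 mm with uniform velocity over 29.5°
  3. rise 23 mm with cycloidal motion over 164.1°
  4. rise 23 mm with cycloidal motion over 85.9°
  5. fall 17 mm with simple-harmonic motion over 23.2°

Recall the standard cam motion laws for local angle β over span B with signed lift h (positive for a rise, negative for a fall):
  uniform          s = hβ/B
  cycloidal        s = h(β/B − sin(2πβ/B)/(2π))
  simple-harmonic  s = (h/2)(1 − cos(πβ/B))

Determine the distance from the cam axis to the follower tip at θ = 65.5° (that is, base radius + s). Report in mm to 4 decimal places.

seg 1 [0°–57.3°] dwell: s stays 0.0000
seg 2 [57.3°–86.8°] uniform, h=6: θ=65.5° here. β=8.2, B=29.5. 6·8.2/29.5 = 1.6678 → s = 1.6678
radial distance = base radius + s = 39 + 1.6678 = 40.6678

40.6678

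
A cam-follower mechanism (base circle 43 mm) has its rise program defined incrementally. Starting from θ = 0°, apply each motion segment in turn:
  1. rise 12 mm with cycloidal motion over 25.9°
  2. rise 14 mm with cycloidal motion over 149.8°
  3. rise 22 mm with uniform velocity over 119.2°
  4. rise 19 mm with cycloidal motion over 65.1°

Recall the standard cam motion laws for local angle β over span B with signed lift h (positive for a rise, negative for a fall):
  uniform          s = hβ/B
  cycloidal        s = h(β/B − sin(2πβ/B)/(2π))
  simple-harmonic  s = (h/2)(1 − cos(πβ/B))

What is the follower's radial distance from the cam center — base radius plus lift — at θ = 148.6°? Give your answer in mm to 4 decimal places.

seg 1 [0°–25.9°] cycloidal, h=12: full span → s += 12 → s = 12.0000
seg 2 [25.9°–175.7°] cycloidal, h=14: θ=148.6° here. β=122.7, B=149.8. 14·(0.8191 − sin(2π·0.8191)/(2π)) = 13.4888 → s = 25.4888
radial distance = base radius + s = 43 + 25.4888 = 68.4888

68.4888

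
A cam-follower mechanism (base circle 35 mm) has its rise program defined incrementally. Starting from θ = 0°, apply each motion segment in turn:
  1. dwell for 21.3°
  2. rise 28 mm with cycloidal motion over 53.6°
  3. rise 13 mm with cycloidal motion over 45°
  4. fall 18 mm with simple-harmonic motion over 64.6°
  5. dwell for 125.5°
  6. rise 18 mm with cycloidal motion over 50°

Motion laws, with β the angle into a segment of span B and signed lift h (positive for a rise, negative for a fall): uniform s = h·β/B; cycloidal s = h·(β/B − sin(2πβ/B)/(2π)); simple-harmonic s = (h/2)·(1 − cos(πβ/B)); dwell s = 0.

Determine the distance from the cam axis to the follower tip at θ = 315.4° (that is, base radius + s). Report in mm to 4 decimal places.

seg 1 [0°–21.3°] dwell: s stays 0.0000
seg 2 [21.3°–74.9°] cycloidal, h=28: full span → s += 28 → s = 28.0000
seg 3 [74.9°–119.9°] cycloidal, h=13: full span → s += 13 → s = 41.0000
seg 4 [119.9°–184.5°] simple-harmonic, h=-18: full span → s += -18 → s = 23.0000
seg 5 [184.5°–310°] dwell: s stays 23.0000
seg 6 [310°–360°] cycloidal, h=18: θ=315.4° here. β=5.4, B=50. 18·(0.1080 − sin(2π·0.1080)/(2π)) = 0.1458 → s = 23.1458
radial distance = base radius + s = 35 + 23.1458 = 58.1458

58.1458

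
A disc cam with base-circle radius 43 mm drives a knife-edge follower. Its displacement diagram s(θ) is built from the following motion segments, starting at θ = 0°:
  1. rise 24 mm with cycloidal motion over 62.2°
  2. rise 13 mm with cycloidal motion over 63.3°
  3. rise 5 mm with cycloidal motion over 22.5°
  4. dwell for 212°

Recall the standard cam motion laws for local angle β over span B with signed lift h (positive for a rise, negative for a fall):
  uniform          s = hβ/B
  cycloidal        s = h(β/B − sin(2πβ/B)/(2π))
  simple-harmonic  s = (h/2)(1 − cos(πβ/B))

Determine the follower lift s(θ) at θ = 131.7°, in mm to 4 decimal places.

seg 1 [0°–62.2°] cycloidal, h=24: full span → s += 24 → s = 24.0000
seg 2 [62.2°–125.5°] cycloidal, h=13: full span → s += 13 → s = 37.0000
seg 3 [125.5°–148°] cycloidal, h=5: θ=131.7° here. β=6.2, B=22.5. 5·(0.2756 − sin(2π·0.2756)/(2π)) = 0.5922 → s = 37.5922

37.5922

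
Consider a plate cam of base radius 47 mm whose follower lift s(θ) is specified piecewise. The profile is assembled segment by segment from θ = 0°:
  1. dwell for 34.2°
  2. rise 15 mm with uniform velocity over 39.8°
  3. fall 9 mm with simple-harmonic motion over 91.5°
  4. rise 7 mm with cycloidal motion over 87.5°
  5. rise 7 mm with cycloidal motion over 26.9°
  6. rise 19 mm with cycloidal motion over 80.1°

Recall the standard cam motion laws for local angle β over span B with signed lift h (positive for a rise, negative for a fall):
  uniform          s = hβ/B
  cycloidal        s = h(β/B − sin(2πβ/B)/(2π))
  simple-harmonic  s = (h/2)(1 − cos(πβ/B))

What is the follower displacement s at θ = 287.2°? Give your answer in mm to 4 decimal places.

seg 1 [0°–34.2°] dwell: s stays 0.0000
seg 2 [34.2°–74°] uniform, h=15: full span → s += 15 → s = 15.0000
seg 3 [74°–165.5°] simple-harmonic, h=-9: full span → s += -9 → s = 6.0000
seg 4 [165.5°–253°] cycloidal, h=7: full span → s += 7 → s = 13.0000
seg 5 [253°–279.9°] cycloidal, h=7: full span → s += 7 → s = 20.0000
seg 6 [279.9°–360°] cycloidal, h=19: θ=287.2° here. β=7.3, B=80.1. 19·(0.0911 − sin(2π·0.0911)/(2π)) = 0.0931 → s = 20.0931

20.0931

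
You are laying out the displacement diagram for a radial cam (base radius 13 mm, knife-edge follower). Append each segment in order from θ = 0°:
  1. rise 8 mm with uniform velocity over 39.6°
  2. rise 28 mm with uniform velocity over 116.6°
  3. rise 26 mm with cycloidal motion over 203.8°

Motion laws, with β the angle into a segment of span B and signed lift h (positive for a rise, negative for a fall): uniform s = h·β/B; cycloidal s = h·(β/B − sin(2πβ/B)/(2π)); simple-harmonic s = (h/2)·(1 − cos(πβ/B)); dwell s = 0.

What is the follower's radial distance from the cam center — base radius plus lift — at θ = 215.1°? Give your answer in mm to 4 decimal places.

seg 1 [0°–39.6°] uniform, h=8: full span → s += 8 → s = 8.0000
seg 2 [39.6°–156.2°] uniform, h=28: full span → s += 28 → s = 36.0000
seg 3 [156.2°–360°] cycloidal, h=26: θ=215.1° here. β=58.9, B=203.8. 26·(0.2890 − sin(2π·0.2890)/(2π)) = 3.4999 → s = 39.4999
radial distance = base radius + s = 13 + 39.4999 = 52.4999

52.4999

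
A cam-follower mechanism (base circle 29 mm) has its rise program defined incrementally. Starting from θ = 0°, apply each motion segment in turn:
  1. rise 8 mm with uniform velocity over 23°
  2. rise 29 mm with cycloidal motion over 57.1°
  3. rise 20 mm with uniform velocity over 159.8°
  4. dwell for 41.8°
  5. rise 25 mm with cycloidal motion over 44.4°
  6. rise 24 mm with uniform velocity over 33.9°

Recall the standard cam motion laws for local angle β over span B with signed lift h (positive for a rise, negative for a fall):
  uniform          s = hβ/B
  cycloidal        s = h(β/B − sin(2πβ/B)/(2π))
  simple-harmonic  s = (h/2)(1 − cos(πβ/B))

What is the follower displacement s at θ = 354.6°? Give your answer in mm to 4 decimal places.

seg 1 [0°–23°] uniform, h=8: full span → s += 8 → s = 8.0000
seg 2 [23°–80.1°] cycloidal, h=29: full span → s += 29 → s = 37.0000
seg 3 [80.1°–239.9°] uniform, h=20: full span → s += 20 → s = 57.0000
seg 4 [239.9°–281.7°] dwell: s stays 57.0000
seg 5 [281.7°–326.1°] cycloidal, h=25: full span → s += 25 → s = 82.0000
seg 6 [326.1°–360°] uniform, h=24: θ=354.6° here. β=28.5, B=33.9. 24·28.5/33.9 = 20.1770 → s = 102.1770

102.1770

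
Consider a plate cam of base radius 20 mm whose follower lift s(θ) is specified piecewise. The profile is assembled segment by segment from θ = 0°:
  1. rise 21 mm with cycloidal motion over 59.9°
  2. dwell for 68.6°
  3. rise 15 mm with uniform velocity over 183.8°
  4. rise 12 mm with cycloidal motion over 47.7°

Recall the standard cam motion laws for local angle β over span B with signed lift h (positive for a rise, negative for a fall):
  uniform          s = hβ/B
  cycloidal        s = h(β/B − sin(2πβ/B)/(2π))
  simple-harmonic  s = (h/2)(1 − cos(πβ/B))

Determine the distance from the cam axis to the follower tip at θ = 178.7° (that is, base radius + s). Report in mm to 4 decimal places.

seg 1 [0°–59.9°] cycloidal, h=21: full span → s += 21 → s = 21.0000
seg 2 [59.9°–128.5°] dwell: s stays 21.0000
seg 3 [128.5°–312.3°] uniform, h=15: θ=178.7° here. β=50.2, B=183.8. 15·50.2/183.8 = 4.0968 → s = 25.0968
radial distance = base radius + s = 20 + 25.0968 = 45.0968

45.0968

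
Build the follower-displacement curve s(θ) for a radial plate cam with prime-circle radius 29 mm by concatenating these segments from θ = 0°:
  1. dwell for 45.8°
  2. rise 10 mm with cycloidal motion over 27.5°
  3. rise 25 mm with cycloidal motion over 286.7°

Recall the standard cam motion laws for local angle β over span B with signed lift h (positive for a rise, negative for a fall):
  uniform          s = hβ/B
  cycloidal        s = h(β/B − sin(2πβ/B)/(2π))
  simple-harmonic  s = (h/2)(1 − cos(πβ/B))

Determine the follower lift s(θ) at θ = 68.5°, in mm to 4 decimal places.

seg 1 [0°–45.8°] dwell: s stays 0.0000
seg 2 [45.8°–73.3°] cycloidal, h=10: θ=68.5° here. β=22.7, B=27.5. 10·(0.8255 − sin(2π·0.8255)/(2π)) = 9.6706 → s = 9.6706

9.6706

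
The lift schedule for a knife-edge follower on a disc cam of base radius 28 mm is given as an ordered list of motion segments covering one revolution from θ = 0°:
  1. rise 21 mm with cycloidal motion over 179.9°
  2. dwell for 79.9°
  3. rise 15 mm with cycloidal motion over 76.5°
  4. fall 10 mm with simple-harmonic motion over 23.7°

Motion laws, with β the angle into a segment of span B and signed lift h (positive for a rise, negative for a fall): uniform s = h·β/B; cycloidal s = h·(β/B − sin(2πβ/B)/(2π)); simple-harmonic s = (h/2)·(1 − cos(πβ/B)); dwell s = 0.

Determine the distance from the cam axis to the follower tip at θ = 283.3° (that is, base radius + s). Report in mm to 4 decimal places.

seg 1 [0°–179.9°] cycloidal, h=21: full span → s += 21 → s = 21.0000
seg 2 [179.9°–259.8°] dwell: s stays 21.0000
seg 3 [259.8°–336.3°] cycloidal, h=15: θ=283.3° here. β=23.5, B=76.5. 15·(0.3072 − sin(2π·0.3072)/(2π)) = 2.3730 → s = 23.3730
radial distance = base radius + s = 28 + 23.3730 = 51.3730

51.3730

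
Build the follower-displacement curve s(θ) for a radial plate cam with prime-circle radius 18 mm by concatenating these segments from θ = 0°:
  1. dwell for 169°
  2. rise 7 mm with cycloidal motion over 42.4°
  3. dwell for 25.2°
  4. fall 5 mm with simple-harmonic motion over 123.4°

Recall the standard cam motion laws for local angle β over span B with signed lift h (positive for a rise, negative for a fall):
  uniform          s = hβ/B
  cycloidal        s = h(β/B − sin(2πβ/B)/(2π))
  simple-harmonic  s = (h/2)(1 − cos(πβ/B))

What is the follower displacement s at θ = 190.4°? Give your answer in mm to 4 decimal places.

seg 1 [0°–169°] dwell: s stays 0.0000
seg 2 [169°–211.4°] cycloidal, h=7: θ=190.4° here. β=21.4, B=42.4. 7·(0.5047 − sin(2π·0.5047)/(2π)) = 3.5660 → s = 3.5660

3.5660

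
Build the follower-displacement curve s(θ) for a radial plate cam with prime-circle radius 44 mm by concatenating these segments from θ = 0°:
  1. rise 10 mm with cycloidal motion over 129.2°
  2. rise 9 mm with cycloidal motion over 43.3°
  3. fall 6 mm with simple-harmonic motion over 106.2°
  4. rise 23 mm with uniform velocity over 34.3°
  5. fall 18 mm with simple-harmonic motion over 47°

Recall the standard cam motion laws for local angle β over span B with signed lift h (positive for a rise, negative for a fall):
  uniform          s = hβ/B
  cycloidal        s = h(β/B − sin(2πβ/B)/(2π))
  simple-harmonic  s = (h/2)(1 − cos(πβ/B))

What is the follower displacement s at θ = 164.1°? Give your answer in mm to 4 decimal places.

seg 1 [0°–129.2°] cycloidal, h=10: full span → s += 10 → s = 10.0000
seg 2 [129.2°–172.5°] cycloidal, h=9: θ=164.1° here. β=34.9, B=43.3. 9·(0.8060 − sin(2π·0.8060)/(2π)) = 8.5987 → s = 18.5987

18.5987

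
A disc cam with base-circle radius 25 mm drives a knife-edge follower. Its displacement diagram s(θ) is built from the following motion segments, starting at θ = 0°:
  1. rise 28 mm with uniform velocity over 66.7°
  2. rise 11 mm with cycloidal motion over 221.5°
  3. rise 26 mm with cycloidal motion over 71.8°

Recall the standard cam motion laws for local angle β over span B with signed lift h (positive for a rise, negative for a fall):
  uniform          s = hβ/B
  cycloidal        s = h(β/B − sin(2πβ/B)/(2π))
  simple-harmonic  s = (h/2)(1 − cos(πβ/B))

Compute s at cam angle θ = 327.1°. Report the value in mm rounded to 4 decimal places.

seg 1 [0°–66.7°] uniform, h=28: full span → s += 28 → s = 28.0000
seg 2 [66.7°–288.2°] cycloidal, h=11: full span → s += 11 → s = 39.0000
seg 3 [288.2°–360°] cycloidal, h=26: θ=327.1° here. β=38.9, B=71.8. 26·(0.5418 − sin(2π·0.5418)/(2π)) = 15.1603 → s = 54.1603

54.1603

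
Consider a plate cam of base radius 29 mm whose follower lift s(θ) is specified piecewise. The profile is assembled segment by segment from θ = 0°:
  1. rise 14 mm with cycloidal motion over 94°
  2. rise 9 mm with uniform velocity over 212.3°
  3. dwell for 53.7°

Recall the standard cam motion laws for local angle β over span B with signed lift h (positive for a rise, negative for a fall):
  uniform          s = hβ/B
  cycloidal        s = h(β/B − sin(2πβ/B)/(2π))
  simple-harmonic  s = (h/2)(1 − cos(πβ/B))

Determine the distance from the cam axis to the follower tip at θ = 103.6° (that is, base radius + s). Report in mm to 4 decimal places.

seg 1 [0°–94°] cycloidal, h=14: full span → s += 14 → s = 14.0000
seg 2 [94°–306.3°] uniform, h=9: θ=103.6° here. β=9.6, B=212.3. 9·9.6/212.3 = 0.4070 → s = 14.4070
radial distance = base radius + s = 29 + 14.4070 = 43.4070

43.4070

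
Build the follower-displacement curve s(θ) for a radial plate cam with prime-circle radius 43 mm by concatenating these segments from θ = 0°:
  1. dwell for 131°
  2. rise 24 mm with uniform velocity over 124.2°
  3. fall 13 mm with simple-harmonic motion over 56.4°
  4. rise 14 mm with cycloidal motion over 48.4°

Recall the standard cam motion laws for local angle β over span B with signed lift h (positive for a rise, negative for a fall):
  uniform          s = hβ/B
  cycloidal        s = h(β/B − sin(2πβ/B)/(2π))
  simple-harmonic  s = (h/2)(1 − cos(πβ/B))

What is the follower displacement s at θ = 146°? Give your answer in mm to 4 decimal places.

seg 1 [0°–131°] dwell: s stays 0.0000
seg 2 [131°–255.2°] uniform, h=24: θ=146° here. β=15, B=124.2. 24·15/124.2 = 2.8986 → s = 2.8986

2.8986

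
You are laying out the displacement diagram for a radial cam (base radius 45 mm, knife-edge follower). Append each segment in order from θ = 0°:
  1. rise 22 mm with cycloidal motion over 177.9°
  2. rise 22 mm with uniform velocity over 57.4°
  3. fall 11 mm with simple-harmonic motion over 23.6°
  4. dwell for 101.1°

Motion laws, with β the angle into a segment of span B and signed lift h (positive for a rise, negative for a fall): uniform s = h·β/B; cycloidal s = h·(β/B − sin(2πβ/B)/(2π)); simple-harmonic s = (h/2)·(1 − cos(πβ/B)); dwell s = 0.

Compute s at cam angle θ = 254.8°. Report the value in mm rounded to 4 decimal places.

seg 1 [0°–177.9°] cycloidal, h=22: full span → s += 22 → s = 22.0000
seg 2 [177.9°–235.3°] uniform, h=22: full span → s += 22 → s = 44.0000
seg 3 [235.3°–258.9°] simple-harmonic, h=-11: θ=254.8° here. β=19.5, B=23.6. -11/2·(1 − cos(π·0.8263)) = -10.2010 → s = 33.7990

33.7990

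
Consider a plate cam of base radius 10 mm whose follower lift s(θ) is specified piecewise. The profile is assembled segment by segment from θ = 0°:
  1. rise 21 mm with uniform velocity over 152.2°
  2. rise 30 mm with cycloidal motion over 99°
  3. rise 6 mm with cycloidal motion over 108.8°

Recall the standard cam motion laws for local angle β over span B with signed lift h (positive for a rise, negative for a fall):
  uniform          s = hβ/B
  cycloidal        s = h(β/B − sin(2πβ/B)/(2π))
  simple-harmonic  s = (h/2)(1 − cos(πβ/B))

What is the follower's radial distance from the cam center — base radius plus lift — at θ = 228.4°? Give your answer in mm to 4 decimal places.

seg 1 [0°–152.2°] uniform, h=21: full span → s += 21 → s = 21.0000
seg 2 [152.2°–251.2°] cycloidal, h=30: θ=228.4° here. β=76.2, B=99. 30·(0.7697 − sin(2π·0.7697)/(2π)) = 27.8290 → s = 48.8290
radial distance = base radius + s = 10 + 48.8290 = 58.8290

58.8290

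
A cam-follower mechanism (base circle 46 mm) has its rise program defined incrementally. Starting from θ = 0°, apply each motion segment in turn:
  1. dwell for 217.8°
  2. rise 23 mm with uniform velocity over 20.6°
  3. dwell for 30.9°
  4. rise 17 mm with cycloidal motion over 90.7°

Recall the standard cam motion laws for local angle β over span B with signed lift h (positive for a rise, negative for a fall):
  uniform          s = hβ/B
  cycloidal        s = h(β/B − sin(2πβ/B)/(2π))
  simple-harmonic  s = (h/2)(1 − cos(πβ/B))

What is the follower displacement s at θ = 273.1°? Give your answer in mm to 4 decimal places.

seg 1 [0°–217.8°] dwell: s stays 0.0000
seg 2 [217.8°–238.4°] uniform, h=23: full span → s += 23 → s = 23.0000
seg 3 [238.4°–269.3°] dwell: s stays 23.0000
seg 4 [269.3°–360°] cycloidal, h=17: θ=273.1° here. β=3.8, B=90.7. 17·(0.0419 − sin(2π·0.0419)/(2π)) = 0.0082 → s = 23.0082

23.0082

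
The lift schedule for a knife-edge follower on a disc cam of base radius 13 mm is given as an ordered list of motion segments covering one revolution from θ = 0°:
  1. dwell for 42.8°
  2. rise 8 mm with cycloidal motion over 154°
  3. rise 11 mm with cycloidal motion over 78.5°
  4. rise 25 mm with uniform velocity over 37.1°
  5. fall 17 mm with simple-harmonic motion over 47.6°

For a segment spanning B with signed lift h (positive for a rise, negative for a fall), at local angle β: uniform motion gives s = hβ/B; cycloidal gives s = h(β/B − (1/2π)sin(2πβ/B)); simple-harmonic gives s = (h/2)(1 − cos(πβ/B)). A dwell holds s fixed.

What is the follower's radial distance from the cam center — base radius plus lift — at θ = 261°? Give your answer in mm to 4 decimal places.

seg 1 [0°–42.8°] dwell: s stays 0.0000
seg 2 [42.8°–196.8°] cycloidal, h=8: full span → s += 8 → s = 8.0000
seg 3 [196.8°–275.3°] cycloidal, h=11: θ=261° here. β=64.2, B=78.5. 11·(0.8178 − sin(2π·0.8178)/(2π)) = 10.5903 → s = 18.5903
radial distance = base radius + s = 13 + 18.5903 = 31.5903

31.5903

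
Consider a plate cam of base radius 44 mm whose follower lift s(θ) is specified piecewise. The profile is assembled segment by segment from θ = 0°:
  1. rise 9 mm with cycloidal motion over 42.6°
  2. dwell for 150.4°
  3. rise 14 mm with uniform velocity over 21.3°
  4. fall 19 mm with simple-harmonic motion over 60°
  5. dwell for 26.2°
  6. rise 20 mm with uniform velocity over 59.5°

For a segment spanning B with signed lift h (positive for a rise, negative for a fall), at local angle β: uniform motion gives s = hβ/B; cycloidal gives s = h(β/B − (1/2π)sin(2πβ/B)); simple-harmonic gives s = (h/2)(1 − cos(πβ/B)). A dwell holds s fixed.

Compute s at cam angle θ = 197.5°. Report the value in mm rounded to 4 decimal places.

seg 1 [0°–42.6°] cycloidal, h=9: full span → s += 9 → s = 9.0000
seg 2 [42.6°–193°] dwell: s stays 9.0000
seg 3 [193°–214.3°] uniform, h=14: θ=197.5° here. β=4.5, B=21.3. 14·4.5/21.3 = 2.9577 → s = 11.9577

11.9577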